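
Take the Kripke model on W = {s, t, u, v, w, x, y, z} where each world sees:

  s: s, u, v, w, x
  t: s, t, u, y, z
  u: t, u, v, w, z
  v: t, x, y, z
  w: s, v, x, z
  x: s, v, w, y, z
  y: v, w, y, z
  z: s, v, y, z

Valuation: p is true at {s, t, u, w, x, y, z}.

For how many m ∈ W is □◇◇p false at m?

s: successors {s, u, v, w, x}; ◇◇p there: s:T, u:T, v:T, w:T, x:T. ✓
t: successors {s, t, u, y, z}; ◇◇p there: s:T, t:T, u:T, y:T, z:T. ✓
u: successors {t, u, v, w, z}; ◇◇p there: t:T, u:T, v:T, w:T, z:T. ✓
v: successors {t, x, y, z}; ◇◇p there: t:T, x:T, y:T, z:T. ✓
w: successors {s, v, x, z}; ◇◇p there: s:T, v:T, x:T, z:T. ✓
x: successors {s, v, w, y, z}; ◇◇p there: s:T, v:T, w:T, y:T, z:T. ✓
y: successors {v, w, y, z}; ◇◇p there: v:T, w:T, y:T, z:T. ✓
z: successors {s, v, y, z}; ◇◇p there: s:T, v:T, y:T, z:T. ✓
Satisfying worlds: {s, t, u, v, w, x, y, z}.
So □◇◇p fails at the other 0 worlds.

0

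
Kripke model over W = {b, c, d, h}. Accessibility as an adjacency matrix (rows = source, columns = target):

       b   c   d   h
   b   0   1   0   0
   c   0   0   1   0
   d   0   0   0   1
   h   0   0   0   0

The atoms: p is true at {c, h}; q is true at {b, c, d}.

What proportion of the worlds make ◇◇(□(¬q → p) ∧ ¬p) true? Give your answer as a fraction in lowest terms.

1/4

b: successors {c}; ◇(□(¬q → p) ∧ ¬p) there: c:T. ✓
c: successors {d}; ◇(□(¬q → p) ∧ ¬p) there: d:F. ✗
d: successors {h}; ◇(□(¬q → p) ∧ ¬p) there: h:F. ✗
h: no successors, so ◇◇(□(¬q → p) ∧ ¬p) fails. ✗
That's 1 of 4 worlds, so 1/4.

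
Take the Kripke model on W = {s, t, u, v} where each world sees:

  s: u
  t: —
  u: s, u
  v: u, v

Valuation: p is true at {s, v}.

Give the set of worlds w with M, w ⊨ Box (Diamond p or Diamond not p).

s: successors {u}; Diamond p or Diamond not p there: u:T. ✓
t: no successors, so Box (Diamond p or Diamond not p) holds vacuously. ✓
u: successors {s, u}; Diamond p or Diamond not p there: s:T, u:T. ✓
v: successors {u, v}; Diamond p or Diamond not p there: u:T, v:T. ✓

{s, t, u, v}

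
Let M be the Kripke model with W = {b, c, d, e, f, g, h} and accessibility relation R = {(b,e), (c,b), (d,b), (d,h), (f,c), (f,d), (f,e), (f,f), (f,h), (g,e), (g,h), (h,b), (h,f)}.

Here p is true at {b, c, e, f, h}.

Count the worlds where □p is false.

1

b: successors {e}; p there: e:T. ✓
c: successors {b}; p there: b:T. ✓
d: successors {b, h}; p there: b:T, h:T. ✓
e: no successors, so □p holds vacuously. ✓
f: successors {c, d, e, f, h}; p there: c:T, d:F, e:T, f:T, h:T. ✗
g: successors {e, h}; p there: e:T, h:T. ✓
h: successors {b, f}; p there: b:T, f:T. ✓
Satisfying worlds: {b, c, d, e, g, h}.
So □p fails at the other 1 world.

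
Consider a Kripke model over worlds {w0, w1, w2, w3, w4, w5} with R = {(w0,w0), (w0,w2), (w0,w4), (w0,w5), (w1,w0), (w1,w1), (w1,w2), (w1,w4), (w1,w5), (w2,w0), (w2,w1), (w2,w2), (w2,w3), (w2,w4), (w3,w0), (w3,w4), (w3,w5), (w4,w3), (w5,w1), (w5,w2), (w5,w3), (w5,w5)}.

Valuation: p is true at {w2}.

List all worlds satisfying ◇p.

w0: successors {w0, w2, w4, w5}; p there: w0:F, w2:T, w4:F, w5:F. ✓
w1: successors {w0, w1, w2, w4, w5}; p there: w0:F, w1:F, w2:T, w4:F, w5:F. ✓
w2: successors {w0, w1, w2, w3, w4}; p there: w0:F, w1:F, w2:T, w3:F, w4:F. ✓
w3: successors {w0, w4, w5}; p there: w0:F, w4:F, w5:F. ✗
w4: successors {w3}; p there: w3:F. ✗
w5: successors {w1, w2, w3, w5}; p there: w1:F, w2:T, w3:F, w5:F. ✓

{w0, w1, w2, w5}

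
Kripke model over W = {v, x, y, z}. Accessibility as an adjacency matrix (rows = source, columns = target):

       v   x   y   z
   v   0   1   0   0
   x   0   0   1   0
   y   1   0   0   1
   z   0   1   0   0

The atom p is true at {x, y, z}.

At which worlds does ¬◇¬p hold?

v: ◇¬p is F. ✓
x: ◇¬p is F. ✓
y: ◇¬p is T. ✗
z: ◇¬p is F. ✓

{v, x, z}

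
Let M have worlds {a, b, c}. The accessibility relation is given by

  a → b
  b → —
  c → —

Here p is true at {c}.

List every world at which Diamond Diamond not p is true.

a: successors {b}; Diamond not p there: b:F. ✗
b: no successors, so Diamond Diamond not p fails. ✗
c: no successors, so Diamond Diamond not p fails. ✗

∅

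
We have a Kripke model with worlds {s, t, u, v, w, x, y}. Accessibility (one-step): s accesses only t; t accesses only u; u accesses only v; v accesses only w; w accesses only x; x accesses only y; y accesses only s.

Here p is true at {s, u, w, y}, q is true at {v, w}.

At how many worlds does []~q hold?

5

s: successors {t}; ~q there: t:T. ✓
t: successors {u}; ~q there: u:T. ✓
u: successors {v}; ~q there: v:F. ✗
v: successors {w}; ~q there: w:F. ✗
w: successors {x}; ~q there: x:T. ✓
x: successors {y}; ~q there: y:T. ✓
y: successors {s}; ~q there: s:T. ✓
Satisfying worlds: {s, t, w, x, y}.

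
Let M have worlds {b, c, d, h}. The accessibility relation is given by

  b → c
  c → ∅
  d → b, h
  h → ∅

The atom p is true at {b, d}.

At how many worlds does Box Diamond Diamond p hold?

2

b: successors {c}; Diamond Diamond p there: c:F. ✗
c: no successors, so Box Diamond Diamond p holds vacuously. ✓
d: successors {b, h}; Diamond Diamond p there: b:F, h:F. ✗
h: no successors, so Box Diamond Diamond p holds vacuously. ✓
Satisfying worlds: {c, h}.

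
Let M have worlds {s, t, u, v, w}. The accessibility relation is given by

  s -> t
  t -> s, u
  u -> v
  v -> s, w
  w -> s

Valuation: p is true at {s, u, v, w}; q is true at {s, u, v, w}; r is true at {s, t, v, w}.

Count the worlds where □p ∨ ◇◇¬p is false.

1

s: □p is F, ◇◇¬p is F. ✗
t: □p is T, ◇◇¬p is T. ✓
u: □p is T, ◇◇¬p is F. ✓
v: □p is T, ◇◇¬p is T. ✓
w: □p is T, ◇◇¬p is T. ✓
Satisfying worlds: {t, u, v, w}.
So □p ∨ ◇◇¬p fails at the other 1 world.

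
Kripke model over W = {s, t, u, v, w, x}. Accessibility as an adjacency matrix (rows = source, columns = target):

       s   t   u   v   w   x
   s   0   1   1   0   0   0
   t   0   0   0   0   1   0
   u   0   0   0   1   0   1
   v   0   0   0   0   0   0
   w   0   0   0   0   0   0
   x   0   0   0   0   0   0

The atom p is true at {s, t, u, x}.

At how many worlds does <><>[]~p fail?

s: successors {t, u}; <>[]~p there: t:T, u:T. ✓
t: successors {w}; <>[]~p there: w:F. ✗
u: successors {v, x}; <>[]~p there: v:F, x:F. ✗
v: no successors, so <><>[]~p fails. ✗
w: no successors, so <><>[]~p fails. ✗
x: no successors, so <><>[]~p fails. ✗
Satisfying worlds: {s}.
So <><>[]~p fails at the other 5 worlds.

5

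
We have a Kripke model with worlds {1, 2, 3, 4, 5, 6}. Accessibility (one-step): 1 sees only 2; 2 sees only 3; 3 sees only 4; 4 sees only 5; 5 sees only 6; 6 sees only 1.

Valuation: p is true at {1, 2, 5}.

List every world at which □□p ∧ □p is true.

{6}

1: □□p is F, □p is T. ✗
2: □□p is F, □p is F. ✗
3: □□p is T, □p is F. ✗
4: □□p is F, □p is T. ✗
5: □□p is T, □p is F. ✗
6: □□p is T, □p is T. ✓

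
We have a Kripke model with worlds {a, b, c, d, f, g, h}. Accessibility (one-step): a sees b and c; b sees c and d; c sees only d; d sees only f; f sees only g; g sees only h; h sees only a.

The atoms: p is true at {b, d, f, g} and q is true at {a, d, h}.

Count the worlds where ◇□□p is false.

4

a: successors {b, c}; □□p there: b:T, c:T. ✓
b: successors {c, d}; □□p there: c:T, d:T. ✓
c: successors {d}; □□p there: d:T. ✓
d: successors {f}; □□p there: f:F. ✗
f: successors {g}; □□p there: g:F. ✗
g: successors {h}; □□p there: h:F. ✗
h: successors {a}; □□p there: a:F. ✗
Satisfying worlds: {a, b, c}.
So ◇□□p fails at the other 4 worlds.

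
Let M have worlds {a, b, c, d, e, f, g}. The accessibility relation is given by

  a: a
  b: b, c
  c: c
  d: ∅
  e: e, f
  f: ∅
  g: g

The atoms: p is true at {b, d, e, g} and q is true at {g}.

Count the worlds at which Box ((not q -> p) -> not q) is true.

a: successors {a}; (not q -> p) -> not q there: a:T. ✓
b: successors {b, c}; (not q -> p) -> not q there: b:T, c:T. ✓
c: successors {c}; (not q -> p) -> not q there: c:T. ✓
d: no successors, so Box ((not q -> p) -> not q) holds vacuously. ✓
e: successors {e, f}; (not q -> p) -> not q there: e:T, f:T. ✓
f: no successors, so Box ((not q -> p) -> not q) holds vacuously. ✓
g: successors {g}; (not q -> p) -> not q there: g:F. ✗
Satisfying worlds: {a, b, c, d, e, f}.

6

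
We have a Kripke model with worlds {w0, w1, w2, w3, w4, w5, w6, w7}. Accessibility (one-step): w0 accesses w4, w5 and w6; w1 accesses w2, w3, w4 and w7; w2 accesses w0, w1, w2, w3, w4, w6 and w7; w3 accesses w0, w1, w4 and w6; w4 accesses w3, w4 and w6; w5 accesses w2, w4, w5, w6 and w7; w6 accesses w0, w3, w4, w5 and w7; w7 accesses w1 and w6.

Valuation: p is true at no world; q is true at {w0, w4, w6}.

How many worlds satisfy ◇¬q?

8

w0: successors {w4, w5, w6}; ¬q there: w4:F, w5:T, w6:F. ✓
w1: successors {w2, w3, w4, w7}; ¬q there: w2:T, w3:T, w4:F, w7:T. ✓
w2: successors {w0, w1, w2, w3, w4, w6, w7}; ¬q there: w0:F, w1:T, w2:T, w3:T, w4:F, w6:F, w7:T. ✓
w3: successors {w0, w1, w4, w6}; ¬q there: w0:F, w1:T, w4:F, w6:F. ✓
w4: successors {w3, w4, w6}; ¬q there: w3:T, w4:F, w6:F. ✓
w5: successors {w2, w4, w5, w6, w7}; ¬q there: w2:T, w4:F, w5:T, w6:F, w7:T. ✓
w6: successors {w0, w3, w4, w5, w7}; ¬q there: w0:F, w3:T, w4:F, w5:T, w7:T. ✓
w7: successors {w1, w6}; ¬q there: w1:T, w6:F. ✓
Satisfying worlds: {w0, w1, w2, w3, w4, w5, w6, w7}.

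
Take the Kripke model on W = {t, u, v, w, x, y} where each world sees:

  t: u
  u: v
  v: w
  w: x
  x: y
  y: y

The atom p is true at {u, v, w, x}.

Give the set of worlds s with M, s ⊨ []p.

t: successors {u}; p there: u:T. ✓
u: successors {v}; p there: v:T. ✓
v: successors {w}; p there: w:T. ✓
w: successors {x}; p there: x:T. ✓
x: successors {y}; p there: y:F. ✗
y: successors {y}; p there: y:F. ✗

{t, u, v, w}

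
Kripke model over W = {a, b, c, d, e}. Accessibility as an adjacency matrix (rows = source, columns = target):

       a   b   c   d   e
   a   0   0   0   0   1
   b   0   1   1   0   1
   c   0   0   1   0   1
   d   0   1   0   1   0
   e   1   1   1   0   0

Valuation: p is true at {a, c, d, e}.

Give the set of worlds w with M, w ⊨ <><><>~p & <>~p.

{b, d, e}

a: <><><>~p is T, <>~p is F. ✗
b: <><><>~p is T, <>~p is T. ✓
c: <><><>~p is T, <>~p is F. ✗
d: <><><>~p is T, <>~p is T. ✓
e: <><><>~p is T, <>~p is T. ✓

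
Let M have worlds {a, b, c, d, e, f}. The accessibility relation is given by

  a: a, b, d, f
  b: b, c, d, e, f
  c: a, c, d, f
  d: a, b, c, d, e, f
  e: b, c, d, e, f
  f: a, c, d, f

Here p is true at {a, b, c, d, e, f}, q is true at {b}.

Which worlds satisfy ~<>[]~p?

a: <>[]~p is F. ✓
b: <>[]~p is F. ✓
c: <>[]~p is F. ✓
d: <>[]~p is F. ✓
e: <>[]~p is F. ✓
f: <>[]~p is F. ✓

{a, b, c, d, e, f}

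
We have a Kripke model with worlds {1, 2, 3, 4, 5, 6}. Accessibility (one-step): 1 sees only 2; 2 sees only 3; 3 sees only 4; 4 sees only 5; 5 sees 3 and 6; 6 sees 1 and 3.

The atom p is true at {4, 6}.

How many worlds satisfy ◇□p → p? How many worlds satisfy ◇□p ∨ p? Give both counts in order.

For ◇□p → p:
1: ◇□p is F, p is F. ✓
2: ◇□p is T, p is F. ✗
3: ◇□p is F, p is F. ✓
4: ◇□p is F, p is T. ✓
5: ◇□p is T, p is F. ✗
6: ◇□p is T, p is T. ✓
— 4 worlds.
For ◇□p ∨ p:
1: ◇□p is F, p is F. ✗
2: ◇□p is T, p is F. ✓
3: ◇□p is F, p is F. ✗
4: ◇□p is F, p is T. ✓
5: ◇□p is T, p is F. ✓
6: ◇□p is T, p is T. ✓
— 4 worlds.

4 and 4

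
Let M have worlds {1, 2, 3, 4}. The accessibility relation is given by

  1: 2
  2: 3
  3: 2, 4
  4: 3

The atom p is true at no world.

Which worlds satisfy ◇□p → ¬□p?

{1, 2, 3, 4}

1: ◇□p is F, ¬□p is T. ✓
2: ◇□p is F, ¬□p is T. ✓
3: ◇□p is F, ¬□p is T. ✓
4: ◇□p is F, ¬□p is T. ✓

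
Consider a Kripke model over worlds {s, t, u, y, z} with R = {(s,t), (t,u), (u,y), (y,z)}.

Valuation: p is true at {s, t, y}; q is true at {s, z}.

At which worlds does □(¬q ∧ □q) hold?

s: successors {t}; ¬q ∧ □q there: t:F. ✗
t: successors {u}; ¬q ∧ □q there: u:F. ✗
u: successors {y}; ¬q ∧ □q there: y:T. ✓
y: successors {z}; ¬q ∧ □q there: z:F. ✗
z: no successors, so □(¬q ∧ □q) holds vacuously. ✓

{u, z}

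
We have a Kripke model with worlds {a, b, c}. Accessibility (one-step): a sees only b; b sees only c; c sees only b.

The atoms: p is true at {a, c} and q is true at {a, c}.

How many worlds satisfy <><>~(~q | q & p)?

a: successors {b}; <>~(~q | q & p) there: b:F. ✗
b: successors {c}; <>~(~q | q & p) there: c:F. ✗
c: successors {b}; <>~(~q | q & p) there: b:F. ✗
Satisfying worlds: ∅.

0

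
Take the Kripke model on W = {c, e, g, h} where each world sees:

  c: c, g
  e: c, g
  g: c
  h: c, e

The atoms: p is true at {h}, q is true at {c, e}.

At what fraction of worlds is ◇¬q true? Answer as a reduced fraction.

1/2

c: successors {c, g}; ¬q there: c:F, g:T. ✓
e: successors {c, g}; ¬q there: c:F, g:T. ✓
g: successors {c}; ¬q there: c:F. ✗
h: successors {c, e}; ¬q there: c:F, e:F. ✗
That's 2 of 4 worlds, so 2/4 = 1/2.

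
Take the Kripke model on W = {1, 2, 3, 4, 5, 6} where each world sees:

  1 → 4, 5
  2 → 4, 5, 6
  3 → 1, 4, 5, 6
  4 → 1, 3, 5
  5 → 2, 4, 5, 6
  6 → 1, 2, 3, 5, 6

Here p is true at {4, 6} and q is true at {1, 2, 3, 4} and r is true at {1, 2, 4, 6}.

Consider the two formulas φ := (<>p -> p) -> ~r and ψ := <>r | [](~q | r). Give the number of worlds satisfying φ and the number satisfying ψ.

For (<>p -> p) -> ~r:
1: <>p -> p is F, ~r is F. ✓
2: <>p -> p is F, ~r is F. ✓
3: <>p -> p is F, ~r is T. ✓
4: <>p -> p is T, ~r is F. ✗
5: <>p -> p is F, ~r is T. ✓
6: <>p -> p is T, ~r is F. ✗
— 4 worlds.
For <>r | [](~q | r):
1: <>r is T, [](~q | r) is T. ✓
2: <>r is T, [](~q | r) is T. ✓
3: <>r is T, [](~q | r) is T. ✓
4: <>r is T, [](~q | r) is F. ✓
5: <>r is T, [](~q | r) is T. ✓
6: <>r is T, [](~q | r) is F. ✓
— 6 worlds.

4 and 6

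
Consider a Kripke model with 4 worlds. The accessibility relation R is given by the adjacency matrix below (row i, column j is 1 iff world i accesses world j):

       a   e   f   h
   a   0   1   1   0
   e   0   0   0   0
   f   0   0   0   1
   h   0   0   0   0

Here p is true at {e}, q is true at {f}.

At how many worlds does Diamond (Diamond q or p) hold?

1

a: successors {e, f}; Diamond q or p there: e:T, f:F. ✓
e: no successors, so Diamond (Diamond q or p) fails. ✗
f: successors {h}; Diamond q or p there: h:F. ✗
h: no successors, so Diamond (Diamond q or p) fails. ✗
Satisfying worlds: {a}.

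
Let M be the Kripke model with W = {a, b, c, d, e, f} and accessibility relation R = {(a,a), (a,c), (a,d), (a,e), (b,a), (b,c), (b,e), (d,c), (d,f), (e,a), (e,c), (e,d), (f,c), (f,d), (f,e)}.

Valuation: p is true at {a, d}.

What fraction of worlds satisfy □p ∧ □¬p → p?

a: □p ∧ □¬p is F, p is T. ✓
b: □p ∧ □¬p is F, p is F. ✓
c: □p ∧ □¬p is T, p is F. ✗
d: □p ∧ □¬p is F, p is T. ✓
e: □p ∧ □¬p is F, p is F. ✓
f: □p ∧ □¬p is F, p is F. ✓
That's 5 of 6 worlds, so 5/6.

5/6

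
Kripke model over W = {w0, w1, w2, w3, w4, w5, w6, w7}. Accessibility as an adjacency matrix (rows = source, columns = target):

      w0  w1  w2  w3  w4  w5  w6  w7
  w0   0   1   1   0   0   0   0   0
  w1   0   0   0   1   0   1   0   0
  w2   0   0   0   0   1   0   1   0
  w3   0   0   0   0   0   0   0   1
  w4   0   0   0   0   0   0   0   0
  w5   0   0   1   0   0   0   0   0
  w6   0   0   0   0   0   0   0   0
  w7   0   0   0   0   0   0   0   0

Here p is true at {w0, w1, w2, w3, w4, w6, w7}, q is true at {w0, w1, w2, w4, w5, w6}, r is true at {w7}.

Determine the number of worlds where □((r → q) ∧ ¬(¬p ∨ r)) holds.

6

w0: successors {w1, w2}; (r → q) ∧ ¬(¬p ∨ r) there: w1:T, w2:T. ✓
w1: successors {w3, w5}; (r → q) ∧ ¬(¬p ∨ r) there: w3:T, w5:F. ✗
w2: successors {w4, w6}; (r → q) ∧ ¬(¬p ∨ r) there: w4:T, w6:T. ✓
w3: successors {w7}; (r → q) ∧ ¬(¬p ∨ r) there: w7:F. ✗
w4: no successors, so □((r → q) ∧ ¬(¬p ∨ r)) holds vacuously. ✓
w5: successors {w2}; (r → q) ∧ ¬(¬p ∨ r) there: w2:T. ✓
w6: no successors, so □((r → q) ∧ ¬(¬p ∨ r)) holds vacuously. ✓
w7: no successors, so □((r → q) ∧ ¬(¬p ∨ r)) holds vacuously. ✓
Satisfying worlds: {w0, w2, w4, w5, w6, w7}.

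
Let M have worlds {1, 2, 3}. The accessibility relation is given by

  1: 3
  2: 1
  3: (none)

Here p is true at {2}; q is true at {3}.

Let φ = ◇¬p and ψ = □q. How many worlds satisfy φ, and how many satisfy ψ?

For ◇¬p:
1: successors {3}; ¬p there: 3:T. ✓
2: successors {1}; ¬p there: 1:T. ✓
3: no successors, so ◇¬p fails. ✗
— 2 worlds.
For □q:
1: successors {3}; q there: 3:T. ✓
2: successors {1}; q there: 1:F. ✗
3: no successors, so □q holds vacuously. ✓
— 2 worlds.

2 and 2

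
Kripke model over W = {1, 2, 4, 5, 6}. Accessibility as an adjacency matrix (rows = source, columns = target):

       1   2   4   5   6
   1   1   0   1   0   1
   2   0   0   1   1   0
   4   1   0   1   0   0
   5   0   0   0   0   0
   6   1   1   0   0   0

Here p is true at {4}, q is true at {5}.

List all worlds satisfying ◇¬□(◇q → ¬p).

1: successors {1, 4, 6}; ¬□(◇q → ¬p) there: 1:F, 4:F, 6:F. ✗
2: successors {4, 5}; ¬□(◇q → ¬p) there: 4:F, 5:F. ✗
4: successors {1, 4}; ¬□(◇q → ¬p) there: 1:F, 4:F. ✗
5: no successors, so ◇¬□(◇q → ¬p) fails. ✗
6: successors {1, 2}; ¬□(◇q → ¬p) there: 1:F, 2:F. ✗

∅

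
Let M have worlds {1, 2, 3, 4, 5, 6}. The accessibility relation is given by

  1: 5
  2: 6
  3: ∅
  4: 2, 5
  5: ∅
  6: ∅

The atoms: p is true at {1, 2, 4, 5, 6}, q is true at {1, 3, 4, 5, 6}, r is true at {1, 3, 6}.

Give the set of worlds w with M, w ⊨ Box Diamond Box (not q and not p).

{3, 5, 6}

1: successors {5}; Diamond Box (not q and not p) there: 5:F. ✗
2: successors {6}; Diamond Box (not q and not p) there: 6:F. ✗
3: no successors, so Box Diamond Box (not q and not p) holds vacuously. ✓
4: successors {2, 5}; Diamond Box (not q and not p) there: 2:T, 5:F. ✗
5: no successors, so Box Diamond Box (not q and not p) holds vacuously. ✓
6: no successors, so Box Diamond Box (not q and not p) holds vacuously. ✓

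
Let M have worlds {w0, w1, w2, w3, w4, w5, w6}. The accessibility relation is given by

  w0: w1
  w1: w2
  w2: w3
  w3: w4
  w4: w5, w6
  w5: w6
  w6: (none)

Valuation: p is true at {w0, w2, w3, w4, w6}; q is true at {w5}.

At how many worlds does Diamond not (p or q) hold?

1

w0: successors {w1}; not (p or q) there: w1:T. ✓
w1: successors {w2}; not (p or q) there: w2:F. ✗
w2: successors {w3}; not (p or q) there: w3:F. ✗
w3: successors {w4}; not (p or q) there: w4:F. ✗
w4: successors {w5, w6}; not (p or q) there: w5:F, w6:F. ✗
w5: successors {w6}; not (p or q) there: w6:F. ✗
w6: no successors, so Diamond not (p or q) fails. ✗
Satisfying worlds: {w0}.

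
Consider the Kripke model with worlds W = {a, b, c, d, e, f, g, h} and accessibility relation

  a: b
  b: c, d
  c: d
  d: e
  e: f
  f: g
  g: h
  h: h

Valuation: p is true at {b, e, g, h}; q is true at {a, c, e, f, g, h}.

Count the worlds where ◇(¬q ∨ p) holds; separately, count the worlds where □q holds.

For ◇(¬q ∨ p):
a: successors {b}; ¬q ∨ p there: b:T. ✓
b: successors {c, d}; ¬q ∨ p there: c:F, d:T. ✓
c: successors {d}; ¬q ∨ p there: d:T. ✓
d: successors {e}; ¬q ∨ p there: e:T. ✓
e: successors {f}; ¬q ∨ p there: f:F. ✗
f: successors {g}; ¬q ∨ p there: g:T. ✓
g: successors {h}; ¬q ∨ p there: h:T. ✓
h: successors {h}; ¬q ∨ p there: h:T. ✓
— 7 worlds.
For □q:
a: successors {b}; q there: b:F. ✗
b: successors {c, d}; q there: c:T, d:F. ✗
c: successors {d}; q there: d:F. ✗
d: successors {e}; q there: e:T. ✓
e: successors {f}; q there: f:T. ✓
f: successors {g}; q there: g:T. ✓
g: successors {h}; q there: h:T. ✓
h: successors {h}; q there: h:T. ✓
— 5 worlds.

7 and 5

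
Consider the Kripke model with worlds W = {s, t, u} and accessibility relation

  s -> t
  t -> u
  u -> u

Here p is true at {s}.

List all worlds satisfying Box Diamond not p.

s: successors {t}; Diamond not p there: t:T. ✓
t: successors {u}; Diamond not p there: u:T. ✓
u: successors {u}; Diamond not p there: u:T. ✓

{s, t, u}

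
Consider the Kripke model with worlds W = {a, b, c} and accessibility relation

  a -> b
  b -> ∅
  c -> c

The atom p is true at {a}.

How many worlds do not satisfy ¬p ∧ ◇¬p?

2

a: ¬p is F, ◇¬p is T. ✗
b: ¬p is T, ◇¬p is F. ✗
c: ¬p is T, ◇¬p is T. ✓
Satisfying worlds: {c}.
So ¬p ∧ ◇¬p fails at the other 2 worlds.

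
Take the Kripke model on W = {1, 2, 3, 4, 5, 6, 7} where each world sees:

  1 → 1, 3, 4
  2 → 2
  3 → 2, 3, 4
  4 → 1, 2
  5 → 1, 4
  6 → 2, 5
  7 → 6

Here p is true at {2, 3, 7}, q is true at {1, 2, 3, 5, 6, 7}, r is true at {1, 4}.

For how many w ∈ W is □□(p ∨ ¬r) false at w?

5

1: successors {1, 3, 4}; □(p ∨ ¬r) there: 1:F, 3:F, 4:F. ✗
2: successors {2}; □(p ∨ ¬r) there: 2:T. ✓
3: successors {2, 3, 4}; □(p ∨ ¬r) there: 2:T, 3:F, 4:F. ✗
4: successors {1, 2}; □(p ∨ ¬r) there: 1:F, 2:T. ✗
5: successors {1, 4}; □(p ∨ ¬r) there: 1:F, 4:F. ✗
6: successors {2, 5}; □(p ∨ ¬r) there: 2:T, 5:F. ✗
7: successors {6}; □(p ∨ ¬r) there: 6:T. ✓
Satisfying worlds: {2, 7}.
So □□(p ∨ ¬r) fails at the other 5 worlds.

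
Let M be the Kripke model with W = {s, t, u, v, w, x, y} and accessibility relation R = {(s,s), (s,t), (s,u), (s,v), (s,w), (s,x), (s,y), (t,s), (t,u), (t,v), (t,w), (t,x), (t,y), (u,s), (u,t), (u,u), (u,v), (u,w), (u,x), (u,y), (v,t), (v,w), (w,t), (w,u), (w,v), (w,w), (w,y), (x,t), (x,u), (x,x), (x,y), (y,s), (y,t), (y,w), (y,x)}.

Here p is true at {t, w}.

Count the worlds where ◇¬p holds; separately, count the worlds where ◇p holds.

For ◇¬p:
s: successors {s, t, u, v, w, x, y}; ¬p there: s:T, t:F, u:T, v:T, w:F, x:T, y:T. ✓
t: successors {s, u, v, w, x, y}; ¬p there: s:T, u:T, v:T, w:F, x:T, y:T. ✓
u: successors {s, t, u, v, w, x, y}; ¬p there: s:T, t:F, u:T, v:T, w:F, x:T, y:T. ✓
v: successors {t, w}; ¬p there: t:F, w:F. ✗
w: successors {t, u, v, w, y}; ¬p there: t:F, u:T, v:T, w:F, y:T. ✓
x: successors {t, u, x, y}; ¬p there: t:F, u:T, x:T, y:T. ✓
y: successors {s, t, w, x}; ¬p there: s:T, t:F, w:F, x:T. ✓
— 6 worlds.
For ◇p:
s: successors {s, t, u, v, w, x, y}; p there: s:F, t:T, u:F, v:F, w:T, x:F, y:F. ✓
t: successors {s, u, v, w, x, y}; p there: s:F, u:F, v:F, w:T, x:F, y:F. ✓
u: successors {s, t, u, v, w, x, y}; p there: s:F, t:T, u:F, v:F, w:T, x:F, y:F. ✓
v: successors {t, w}; p there: t:T, w:T. ✓
w: successors {t, u, v, w, y}; p there: t:T, u:F, v:F, w:T, y:F. ✓
x: successors {t, u, x, y}; p there: t:T, u:F, x:F, y:F. ✓
y: successors {s, t, w, x}; p there: s:F, t:T, w:T, x:F. ✓
— 7 worlds.

6 and 7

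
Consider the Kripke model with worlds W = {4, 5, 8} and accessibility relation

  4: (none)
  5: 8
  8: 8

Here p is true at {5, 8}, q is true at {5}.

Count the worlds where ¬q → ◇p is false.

1

4: ¬q is T, ◇p is F. ✗
5: ¬q is F, ◇p is T. ✓
8: ¬q is T, ◇p is T. ✓
Satisfying worlds: {5, 8}.
So ¬q → ◇p fails at the other 1 world.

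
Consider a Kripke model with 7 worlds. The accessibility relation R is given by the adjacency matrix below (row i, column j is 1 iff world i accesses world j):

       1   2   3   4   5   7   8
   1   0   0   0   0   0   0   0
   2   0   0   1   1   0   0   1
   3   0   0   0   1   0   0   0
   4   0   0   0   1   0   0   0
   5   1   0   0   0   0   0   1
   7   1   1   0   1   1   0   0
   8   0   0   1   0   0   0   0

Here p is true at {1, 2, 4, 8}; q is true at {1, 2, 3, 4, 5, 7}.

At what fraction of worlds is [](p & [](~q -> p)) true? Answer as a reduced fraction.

4/7

1: no successors, so [](p & [](~q -> p)) holds vacuously. ✓
2: successors {3, 4, 8}; p & [](~q -> p) there: 3:F, 4:T, 8:T. ✗
3: successors {4}; p & [](~q -> p) there: 4:T. ✓
4: successors {4}; p & [](~q -> p) there: 4:T. ✓
5: successors {1, 8}; p & [](~q -> p) there: 1:T, 8:T. ✓
7: successors {1, 2, 4, 5}; p & [](~q -> p) there: 1:T, 2:T, 4:T, 5:F. ✗
8: successors {3}; p & [](~q -> p) there: 3:F. ✗
That's 4 of 7 worlds, so 4/7.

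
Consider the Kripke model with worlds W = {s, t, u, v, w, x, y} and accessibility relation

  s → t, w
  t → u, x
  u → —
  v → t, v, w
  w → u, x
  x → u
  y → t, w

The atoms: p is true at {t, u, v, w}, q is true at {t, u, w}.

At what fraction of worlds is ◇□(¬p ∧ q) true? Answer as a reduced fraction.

3/7

s: successors {t, w}; □(¬p ∧ q) there: t:F, w:F. ✗
t: successors {u, x}; □(¬p ∧ q) there: u:T, x:F. ✓
u: no successors, so ◇□(¬p ∧ q) fails. ✗
v: successors {t, v, w}; □(¬p ∧ q) there: t:F, v:F, w:F. ✗
w: successors {u, x}; □(¬p ∧ q) there: u:T, x:F. ✓
x: successors {u}; □(¬p ∧ q) there: u:T. ✓
y: successors {t, w}; □(¬p ∧ q) there: t:F, w:F. ✗
That's 3 of 7 worlds, so 3/7.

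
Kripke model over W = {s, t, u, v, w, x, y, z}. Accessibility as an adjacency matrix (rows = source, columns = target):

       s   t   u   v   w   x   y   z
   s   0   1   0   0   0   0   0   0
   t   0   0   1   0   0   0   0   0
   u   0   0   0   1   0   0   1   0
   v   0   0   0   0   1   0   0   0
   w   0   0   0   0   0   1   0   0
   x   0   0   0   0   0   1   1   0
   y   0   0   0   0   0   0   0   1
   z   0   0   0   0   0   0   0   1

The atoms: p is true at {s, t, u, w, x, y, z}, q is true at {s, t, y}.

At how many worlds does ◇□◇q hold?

2

s: successors {t}; □◇q there: t:T. ✓
t: successors {u}; □◇q there: u:F. ✗
u: successors {v, y}; □◇q there: v:F, y:F. ✗
v: successors {w}; □◇q there: w:T. ✓
w: successors {x}; □◇q there: x:F. ✗
x: successors {x, y}; □◇q there: x:F, y:F. ✗
y: successors {z}; □◇q there: z:F. ✗
z: successors {z}; □◇q there: z:F. ✗
Satisfying worlds: {s, v}.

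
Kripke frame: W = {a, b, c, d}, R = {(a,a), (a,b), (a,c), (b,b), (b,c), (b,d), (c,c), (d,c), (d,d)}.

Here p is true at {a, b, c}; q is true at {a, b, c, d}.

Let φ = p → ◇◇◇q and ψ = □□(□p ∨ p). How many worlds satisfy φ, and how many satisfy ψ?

4 and 1

For p → ◇◇◇q:
a: p is T, ◇◇◇q is T. ✓
b: p is T, ◇◇◇q is T. ✓
c: p is T, ◇◇◇q is T. ✓
d: p is F, ◇◇◇q is T. ✓
— 4 worlds.
For □□(□p ∨ p):
a: successors {a, b, c}; □(□p ∨ p) there: a:T, b:F, c:T. ✗
b: successors {b, c, d}; □(□p ∨ p) there: b:F, c:T, d:F. ✗
c: successors {c}; □(□p ∨ p) there: c:T. ✓
d: successors {c, d}; □(□p ∨ p) there: c:T, d:F. ✗
— 1 world.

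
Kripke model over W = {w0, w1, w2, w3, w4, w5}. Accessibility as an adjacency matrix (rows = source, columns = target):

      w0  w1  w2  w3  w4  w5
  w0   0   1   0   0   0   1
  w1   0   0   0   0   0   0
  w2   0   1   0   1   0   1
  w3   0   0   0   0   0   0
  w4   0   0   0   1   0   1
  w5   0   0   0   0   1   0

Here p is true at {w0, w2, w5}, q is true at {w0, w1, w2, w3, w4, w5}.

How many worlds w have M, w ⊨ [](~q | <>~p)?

3

w0: successors {w1, w5}; ~q | <>~p there: w1:F, w5:T. ✗
w1: no successors, so [](~q | <>~p) holds vacuously. ✓
w2: successors {w1, w3, w5}; ~q | <>~p there: w1:F, w3:F, w5:T. ✗
w3: no successors, so [](~q | <>~p) holds vacuously. ✓
w4: successors {w3, w5}; ~q | <>~p there: w3:F, w5:T. ✗
w5: successors {w4}; ~q | <>~p there: w4:T. ✓
Satisfying worlds: {w1, w3, w5}.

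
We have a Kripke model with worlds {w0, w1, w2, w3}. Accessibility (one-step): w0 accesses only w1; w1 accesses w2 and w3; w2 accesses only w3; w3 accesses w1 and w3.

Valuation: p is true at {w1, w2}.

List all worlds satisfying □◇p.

{w0, w2, w3}

w0: successors {w1}; ◇p there: w1:T. ✓
w1: successors {w2, w3}; ◇p there: w2:F, w3:T. ✗
w2: successors {w3}; ◇p there: w3:T. ✓
w3: successors {w1, w3}; ◇p there: w1:T, w3:T. ✓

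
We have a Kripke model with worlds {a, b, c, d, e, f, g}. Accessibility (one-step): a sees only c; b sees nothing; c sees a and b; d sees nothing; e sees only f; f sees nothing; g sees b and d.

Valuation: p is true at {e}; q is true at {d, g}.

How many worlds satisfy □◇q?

3

a: successors {c}; ◇q there: c:F. ✗
b: no successors, so □◇q holds vacuously. ✓
c: successors {a, b}; ◇q there: a:F, b:F. ✗
d: no successors, so □◇q holds vacuously. ✓
e: successors {f}; ◇q there: f:F. ✗
f: no successors, so □◇q holds vacuously. ✓
g: successors {b, d}; ◇q there: b:F, d:F. ✗
Satisfying worlds: {b, d, f}.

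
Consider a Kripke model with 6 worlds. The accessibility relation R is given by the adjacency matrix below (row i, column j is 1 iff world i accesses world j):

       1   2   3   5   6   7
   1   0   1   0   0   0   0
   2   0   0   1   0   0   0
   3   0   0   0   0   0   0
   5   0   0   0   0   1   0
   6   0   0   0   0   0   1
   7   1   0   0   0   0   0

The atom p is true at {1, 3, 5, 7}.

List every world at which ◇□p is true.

{1, 2, 5, 6}

1: successors {2}; □p there: 2:T. ✓
2: successors {3}; □p there: 3:T. ✓
3: no successors, so ◇□p fails. ✗
5: successors {6}; □p there: 6:T. ✓
6: successors {7}; □p there: 7:T. ✓
7: successors {1}; □p there: 1:F. ✗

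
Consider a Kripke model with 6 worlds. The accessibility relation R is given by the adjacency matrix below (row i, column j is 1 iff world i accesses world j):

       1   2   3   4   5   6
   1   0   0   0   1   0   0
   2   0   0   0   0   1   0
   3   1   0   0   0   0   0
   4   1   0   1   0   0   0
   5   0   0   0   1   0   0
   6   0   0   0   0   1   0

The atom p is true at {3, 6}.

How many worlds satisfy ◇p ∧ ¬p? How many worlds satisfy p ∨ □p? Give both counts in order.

1 and 2

For ◇p ∧ ¬p:
1: ◇p is F, ¬p is T. ✗
2: ◇p is F, ¬p is T. ✗
3: ◇p is F, ¬p is F. ✗
4: ◇p is T, ¬p is T. ✓
5: ◇p is F, ¬p is T. ✗
6: ◇p is F, ¬p is F. ✗
— 1 world.
For p ∨ □p:
1: p is F, □p is F. ✗
2: p is F, □p is F. ✗
3: p is T, □p is F. ✓
4: p is F, □p is F. ✗
5: p is F, □p is F. ✗
6: p is T, □p is F. ✓
— 2 worlds.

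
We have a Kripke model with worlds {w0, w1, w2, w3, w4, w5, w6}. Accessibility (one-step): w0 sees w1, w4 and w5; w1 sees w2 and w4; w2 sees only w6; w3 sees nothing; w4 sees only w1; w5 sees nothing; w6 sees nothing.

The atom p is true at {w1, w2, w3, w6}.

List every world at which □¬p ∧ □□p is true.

w0: □¬p is F, □□p is F. ✗
w1: □¬p is F, □□p is T. ✗
w2: □¬p is F, □□p is T. ✗
w3: □¬p is T, □□p is T. ✓
w4: □¬p is F, □□p is F. ✗
w5: □¬p is T, □□p is T. ✓
w6: □¬p is T, □□p is T. ✓

{w3, w5, w6}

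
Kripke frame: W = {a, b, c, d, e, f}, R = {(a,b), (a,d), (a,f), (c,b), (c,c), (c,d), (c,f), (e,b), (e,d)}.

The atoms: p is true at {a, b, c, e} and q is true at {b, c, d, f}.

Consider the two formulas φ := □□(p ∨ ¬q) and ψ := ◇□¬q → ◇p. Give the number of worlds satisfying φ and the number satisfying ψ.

5 and 6

For □□(p ∨ ¬q):
a: successors {b, d, f}; □(p ∨ ¬q) there: b:T, d:T, f:T. ✓
b: no successors, so □□(p ∨ ¬q) holds vacuously. ✓
c: successors {b, c, d, f}; □(p ∨ ¬q) there: b:T, c:F, d:T, f:T. ✗
d: no successors, so □□(p ∨ ¬q) holds vacuously. ✓
e: successors {b, d}; □(p ∨ ¬q) there: b:T, d:T. ✓
f: no successors, so □□(p ∨ ¬q) holds vacuously. ✓
— 5 worlds.
For ◇□¬q → ◇p:
a: ◇□¬q is T, ◇p is T. ✓
b: ◇□¬q is F, ◇p is F. ✓
c: ◇□¬q is T, ◇p is T. ✓
d: ◇□¬q is F, ◇p is F. ✓
e: ◇□¬q is T, ◇p is T. ✓
f: ◇□¬q is F, ◇p is F. ✓
— 6 worlds.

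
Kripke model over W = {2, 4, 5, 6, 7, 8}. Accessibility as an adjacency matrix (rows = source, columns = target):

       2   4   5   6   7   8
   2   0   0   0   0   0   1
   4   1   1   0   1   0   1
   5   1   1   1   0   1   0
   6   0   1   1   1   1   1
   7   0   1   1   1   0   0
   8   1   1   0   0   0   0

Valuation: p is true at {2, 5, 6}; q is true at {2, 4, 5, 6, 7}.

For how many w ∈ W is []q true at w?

2: successors {8}; q there: 8:F. ✗
4: successors {2, 4, 6, 8}; q there: 2:T, 4:T, 6:T, 8:F. ✗
5: successors {2, 4, 5, 7}; q there: 2:T, 4:T, 5:T, 7:T. ✓
6: successors {4, 5, 6, 7, 8}; q there: 4:T, 5:T, 6:T, 7:T, 8:F. ✗
7: successors {4, 5, 6}; q there: 4:T, 5:T, 6:T. ✓
8: successors {2, 4}; q there: 2:T, 4:T. ✓
Satisfying worlds: {5, 7, 8}.

3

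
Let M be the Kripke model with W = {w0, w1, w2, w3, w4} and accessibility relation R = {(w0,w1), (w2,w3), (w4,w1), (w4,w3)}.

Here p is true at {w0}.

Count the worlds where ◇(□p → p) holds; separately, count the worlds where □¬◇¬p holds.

0 and 5

For ◇(□p → p):
w0: successors {w1}; □p → p there: w1:F. ✗
w1: no successors, so ◇(□p → p) fails. ✗
w2: successors {w3}; □p → p there: w3:F. ✗
w3: no successors, so ◇(□p → p) fails. ✗
w4: successors {w1, w3}; □p → p there: w1:F, w3:F. ✗
— 0 worlds.
For □¬◇¬p:
w0: successors {w1}; ¬◇¬p there: w1:T. ✓
w1: no successors, so □¬◇¬p holds vacuously. ✓
w2: successors {w3}; ¬◇¬p there: w3:T. ✓
w3: no successors, so □¬◇¬p holds vacuously. ✓
w4: successors {w1, w3}; ¬◇¬p there: w1:T, w3:T. ✓
— 5 worlds.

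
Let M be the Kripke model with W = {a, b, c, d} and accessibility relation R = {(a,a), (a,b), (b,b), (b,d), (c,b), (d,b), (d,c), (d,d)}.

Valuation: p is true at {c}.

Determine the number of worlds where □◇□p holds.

a: successors {a, b}; ◇□p there: a:F, b:F. ✗
b: successors {b, d}; ◇□p there: b:F, d:F. ✗
c: successors {b}; ◇□p there: b:F. ✗
d: successors {b, c, d}; ◇□p there: b:F, c:F, d:F. ✗
Satisfying worlds: ∅.

0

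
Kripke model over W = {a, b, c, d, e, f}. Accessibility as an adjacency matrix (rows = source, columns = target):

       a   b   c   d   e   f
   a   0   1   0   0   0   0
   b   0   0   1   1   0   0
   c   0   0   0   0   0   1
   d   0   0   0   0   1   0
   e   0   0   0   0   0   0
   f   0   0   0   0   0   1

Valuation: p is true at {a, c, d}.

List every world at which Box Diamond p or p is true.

a: Box Diamond p is T, p is T. ✓
b: Box Diamond p is F, p is F. ✗
c: Box Diamond p is F, p is T. ✓
d: Box Diamond p is F, p is T. ✓
e: Box Diamond p is T, p is F. ✓
f: Box Diamond p is F, p is F. ✗

{a, c, d, e}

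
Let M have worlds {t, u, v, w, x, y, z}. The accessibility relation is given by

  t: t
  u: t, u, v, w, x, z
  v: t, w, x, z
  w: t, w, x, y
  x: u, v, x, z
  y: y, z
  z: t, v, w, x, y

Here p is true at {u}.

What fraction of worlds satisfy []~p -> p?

t: []~p is T, p is F. ✗
u: []~p is F, p is T. ✓
v: []~p is T, p is F. ✗
w: []~p is T, p is F. ✗
x: []~p is F, p is F. ✓
y: []~p is T, p is F. ✗
z: []~p is T, p is F. ✗
That's 2 of 7 worlds, so 2/7.

2/7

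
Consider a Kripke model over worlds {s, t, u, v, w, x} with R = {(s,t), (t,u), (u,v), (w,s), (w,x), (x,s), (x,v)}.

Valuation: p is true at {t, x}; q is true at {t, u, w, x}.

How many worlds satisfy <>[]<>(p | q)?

3

s: successors {t}; []<>(p | q) there: t:F. ✗
t: successors {u}; []<>(p | q) there: u:F. ✗
u: successors {v}; []<>(p | q) there: v:T. ✓
v: no successors, so <>[]<>(p | q) fails. ✗
w: successors {s, x}; []<>(p | q) there: s:T, x:F. ✓
x: successors {s, v}; []<>(p | q) there: s:T, v:T. ✓
Satisfying worlds: {u, w, x}.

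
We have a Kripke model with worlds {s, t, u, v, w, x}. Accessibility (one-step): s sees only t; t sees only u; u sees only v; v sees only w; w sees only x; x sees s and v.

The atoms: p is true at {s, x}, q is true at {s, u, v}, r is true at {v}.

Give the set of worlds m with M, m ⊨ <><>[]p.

s: successors {t}; <>[]p there: t:F. ✗
t: successors {u}; <>[]p there: u:F. ✗
u: successors {v}; <>[]p there: v:T. ✓
v: successors {w}; <>[]p there: w:F. ✗
w: successors {x}; <>[]p there: x:F. ✗
x: successors {s, v}; <>[]p there: s:F, v:T. ✓

{u, x}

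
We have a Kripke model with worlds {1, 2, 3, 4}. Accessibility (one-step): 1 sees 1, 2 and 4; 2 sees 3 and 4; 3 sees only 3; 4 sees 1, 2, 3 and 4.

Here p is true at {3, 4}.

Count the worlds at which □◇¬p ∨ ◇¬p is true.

1: □◇¬p is F, ◇¬p is T. ✓
2: □◇¬p is F, ◇¬p is F. ✗
3: □◇¬p is F, ◇¬p is F. ✗
4: □◇¬p is F, ◇¬p is T. ✓
Satisfying worlds: {1, 4}.

2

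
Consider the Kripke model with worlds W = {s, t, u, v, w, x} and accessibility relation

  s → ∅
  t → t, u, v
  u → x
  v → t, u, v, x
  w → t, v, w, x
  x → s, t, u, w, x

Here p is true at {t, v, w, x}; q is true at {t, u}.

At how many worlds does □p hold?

3

s: no successors, so □p holds vacuously. ✓
t: successors {t, u, v}; p there: t:T, u:F, v:T. ✗
u: successors {x}; p there: x:T. ✓
v: successors {t, u, v, x}; p there: t:T, u:F, v:T, x:T. ✗
w: successors {t, v, w, x}; p there: t:T, v:T, w:T, x:T. ✓
x: successors {s, t, u, w, x}; p there: s:F, t:T, u:F, w:T, x:T. ✗
Satisfying worlds: {s, u, w}.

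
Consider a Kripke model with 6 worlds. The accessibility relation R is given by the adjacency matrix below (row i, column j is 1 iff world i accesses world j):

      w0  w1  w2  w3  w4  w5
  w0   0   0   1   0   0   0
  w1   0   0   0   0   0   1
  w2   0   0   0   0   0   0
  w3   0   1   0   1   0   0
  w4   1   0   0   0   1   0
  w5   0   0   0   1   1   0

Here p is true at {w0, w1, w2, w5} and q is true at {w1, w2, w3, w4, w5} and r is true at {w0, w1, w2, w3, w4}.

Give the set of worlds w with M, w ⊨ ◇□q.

w0: successors {w2}; □q there: w2:T. ✓
w1: successors {w5}; □q there: w5:T. ✓
w2: no successors, so ◇□q fails. ✗
w3: successors {w1, w3}; □q there: w1:T, w3:T. ✓
w4: successors {w0, w4}; □q there: w0:T, w4:F. ✓
w5: successors {w3, w4}; □q there: w3:T, w4:F. ✓

{w0, w1, w3, w4, w5}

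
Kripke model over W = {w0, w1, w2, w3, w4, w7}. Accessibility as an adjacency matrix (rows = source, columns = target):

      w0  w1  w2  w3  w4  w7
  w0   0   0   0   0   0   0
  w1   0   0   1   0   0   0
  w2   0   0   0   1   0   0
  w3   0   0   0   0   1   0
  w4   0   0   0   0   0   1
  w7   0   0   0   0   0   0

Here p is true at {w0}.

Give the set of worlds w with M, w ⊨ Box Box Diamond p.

{w0, w4, w7}

w0: no successors, so Box Box Diamond p holds vacuously. ✓
w1: successors {w2}; Box Diamond p there: w2:F. ✗
w2: successors {w3}; Box Diamond p there: w3:F. ✗
w3: successors {w4}; Box Diamond p there: w4:F. ✗
w4: successors {w7}; Box Diamond p there: w7:T. ✓
w7: no successors, so Box Box Diamond p holds vacuously. ✓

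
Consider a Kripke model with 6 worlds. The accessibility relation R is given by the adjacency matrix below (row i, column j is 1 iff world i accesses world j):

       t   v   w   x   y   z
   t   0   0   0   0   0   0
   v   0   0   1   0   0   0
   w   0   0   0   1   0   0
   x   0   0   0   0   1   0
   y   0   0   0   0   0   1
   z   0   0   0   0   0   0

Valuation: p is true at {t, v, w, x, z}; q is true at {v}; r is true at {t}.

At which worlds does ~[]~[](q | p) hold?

t: []~[](q | p) is T. ✗
v: []~[](q | p) is F. ✓
w: []~[](q | p) is T. ✗
x: []~[](q | p) is F. ✓
y: []~[](q | p) is F. ✓
z: []~[](q | p) is T. ✗

{v, x, y}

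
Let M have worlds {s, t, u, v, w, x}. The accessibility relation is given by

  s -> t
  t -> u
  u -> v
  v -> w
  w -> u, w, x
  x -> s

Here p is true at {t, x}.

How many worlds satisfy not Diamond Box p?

5

s: Diamond Box p is F. ✓
t: Diamond Box p is F. ✓
u: Diamond Box p is F. ✓
v: Diamond Box p is F. ✓
w: Diamond Box p is F. ✓
x: Diamond Box p is T. ✗
Satisfying worlds: {s, t, u, v, w}.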